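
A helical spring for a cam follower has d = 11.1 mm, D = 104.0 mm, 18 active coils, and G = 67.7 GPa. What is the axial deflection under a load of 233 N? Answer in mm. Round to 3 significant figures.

k = Gd⁴/(8D³N_a) = (67.7×10³)(11.1⁴)/(8·104.0³·18) = 6.3448 N/mm
δ = F/k = 233 / 6.3448 = 36.723 mm

36.7 mm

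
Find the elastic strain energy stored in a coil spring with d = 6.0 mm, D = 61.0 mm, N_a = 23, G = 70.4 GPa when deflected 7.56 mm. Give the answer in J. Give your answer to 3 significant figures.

k = Gd⁴/(8D³N_a) = (70.4×10³)(6.0⁴)/(8·61.0³·23) = 2.1846 N/mm
U = ½kδ² = 0.5 × 2.1846 × 7.56² = 62.429 N·mm = 0.062429 J

0.0624 J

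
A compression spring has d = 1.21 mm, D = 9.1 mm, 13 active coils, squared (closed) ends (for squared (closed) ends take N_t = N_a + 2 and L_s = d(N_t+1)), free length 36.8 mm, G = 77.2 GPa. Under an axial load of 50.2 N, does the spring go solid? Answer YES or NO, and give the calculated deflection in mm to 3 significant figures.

k = Gd⁴/(8D³N_a) = (77.2×10³)(1.21⁴)/(8·9.1³·13) = 2.1115 N/mm
N_t = 15; L_s = 1.21·16 = 19.36 mm; δ_solid = L₀ − L_s = 36.8 − 19.36 = 17.44 mm
δ = F/k = 50.2/2.1115 = 23.774 mm
δ ≥ δ_solid → spring goes solid

YES, δ = 23.8 mm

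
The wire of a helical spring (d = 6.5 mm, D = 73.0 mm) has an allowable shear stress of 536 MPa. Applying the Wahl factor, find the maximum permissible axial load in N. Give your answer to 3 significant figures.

C = D/d = 73.0/6.5 = 11.2308
K_W = (4C−1)/(4C−4) + 0.615/C = 43.923/40.923 + 0.0548 = 1.1281
τ_max = K·8FD/(πd³) → F_max = τ_allow·πd³/(8DK)
F_max = 536·π·6.5³/(8·73.0·1.1281) = 4.6244e+05/658.79 = 701.95 N

702 N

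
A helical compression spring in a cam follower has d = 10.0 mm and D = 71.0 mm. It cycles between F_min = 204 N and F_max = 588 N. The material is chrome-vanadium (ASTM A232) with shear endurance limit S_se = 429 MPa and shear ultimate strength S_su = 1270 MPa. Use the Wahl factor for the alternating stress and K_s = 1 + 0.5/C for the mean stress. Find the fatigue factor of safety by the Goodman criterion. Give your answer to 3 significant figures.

6.32

C = D/d = 71.0/10.0 = 7.1000; K_W = (4C−1)/(4C−4)+0.615/C = 1.2096; K_s = 1+0.5/C = 1.0704
F_a = (F_max−F_min)/2 = 192 N; F_m = (F_max+F_min)/2 = 396 N
τ_a = K_W·8F_aD/(πd³) = 1.2096 × 34.714 = 41.989 MPa
τ_m = K_s·8F_mD/(πd³) = 1.0704 × 71.597 = 76.639 MPa
Goodman: 1/n_f = τ_a/S_se + τ_m/S_su = 41.989/429 + 76.639/1270 = 0.09788 + 0.06035 = 0.15822
n_f = 1/0.15822 = 6.32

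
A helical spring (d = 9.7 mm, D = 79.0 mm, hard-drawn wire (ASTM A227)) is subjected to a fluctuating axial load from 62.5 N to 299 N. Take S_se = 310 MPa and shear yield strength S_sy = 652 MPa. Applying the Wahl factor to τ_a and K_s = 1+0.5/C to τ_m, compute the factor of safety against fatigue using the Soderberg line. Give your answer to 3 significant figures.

C = D/d = 79.0/9.7 = 8.1443; K_W = (4C−1)/(4C−4)+0.615/C = 1.1805; K_s = 1+0.5/C = 1.0614
F_a = (F_max−F_min)/2 = 118.25 N; F_m = (F_max+F_min)/2 = 180.75 N
τ_a = K_W·8F_aD/(πd³) = 1.1805 × 26.065 = 30.769 MPa
τ_m = K_s·8F_mD/(πd³) = 1.0614 × 39.841 = 42.287 MPa
Soderberg: 1/n_f = τ_a/S_se + τ_m/S_sy = 30.769/310 + 42.287/652 = 0.09926 + 0.06486 = 0.16411
n_f = 1/0.16411 = 6.093

6.09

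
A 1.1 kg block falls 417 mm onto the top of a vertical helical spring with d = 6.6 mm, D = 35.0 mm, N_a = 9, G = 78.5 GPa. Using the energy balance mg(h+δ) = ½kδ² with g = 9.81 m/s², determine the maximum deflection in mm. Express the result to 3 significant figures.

k = Gd⁴/(8D³N_a) = (78.5×10³)(6.6⁴)/(8·35.0³·9) = 48.251 N/mm
W = mg = 1.1 × 9.81 = 10.791 N
½kδ² − Wδ − Wh = 0 → δ = (W + √(W² + 2kWh))/k
δ = (10.791 + √(116.45 + 434247))/48.251 = (10.791 + 659.06)/48.251 = 13.883 mm

13.9 mm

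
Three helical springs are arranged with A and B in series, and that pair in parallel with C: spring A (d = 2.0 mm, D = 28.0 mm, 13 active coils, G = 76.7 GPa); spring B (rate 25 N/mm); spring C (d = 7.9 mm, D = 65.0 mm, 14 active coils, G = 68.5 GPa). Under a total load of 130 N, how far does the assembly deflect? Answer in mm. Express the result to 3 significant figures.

14.1 mm

k_A = Gd⁴/(8D³N_a) = (76.7×10³)(2.0⁴)/(8·28.0³·13) = 0.53754 N/mm
k_C = Gd⁴/(8D³N_a) = (68.5×10³)(7.9⁴)/(8·65.0³·14) = 8.6744 N/mm
Springs A,B series: k_AB = 1/(1/0.53754+1/25) = 0.52622 N/mm; parallel with C: k_eq = 0.52622+8.6744 = 9.2006 N/mm
δ = F/k_eq = 130/9.2006 = 14.129 mm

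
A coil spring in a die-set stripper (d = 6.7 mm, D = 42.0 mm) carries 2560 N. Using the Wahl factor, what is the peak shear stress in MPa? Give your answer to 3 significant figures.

1130 MPa

Spring index C = D/d = 42.0/6.7 = 6.2687
K_W = (4C−1)/(4C−4) + 0.615/C = 24.075/21.075 + 0.0981 = 1.2405
τ₀ = 8FD/(πd³) = 8·2560·42.0/(π·6.7³) = 860160/944.87 = 910.34 MPa
τ_max = K·τ₀ = 1.2405 × 910.34 = 1129.2 MPa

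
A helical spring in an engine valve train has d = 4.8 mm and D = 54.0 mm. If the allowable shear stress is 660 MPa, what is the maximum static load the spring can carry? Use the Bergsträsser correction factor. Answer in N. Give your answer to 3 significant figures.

C = D/d = 54.0/4.8 = 11.2500
K_B = (4C+2)/(4C−3) = 47.000/42.000 = 1.1190
τ_max = K·8FD/(πd³) → F_max = τ_allow·πd³/(8DK)
F_max = 660·π·4.8³/(8·54.0·1.1190) = 2.2931e+05/483.43 = 474.34 N

474 N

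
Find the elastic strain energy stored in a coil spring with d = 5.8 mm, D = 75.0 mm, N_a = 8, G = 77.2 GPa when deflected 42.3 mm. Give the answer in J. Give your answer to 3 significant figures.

k = Gd⁴/(8D³N_a) = (77.2×10³)(5.8⁴)/(8·75.0³·8) = 3.2357 N/mm
U = ½kδ² = 0.5 × 3.2357 × 42.3² = 2894.8 N·mm = 2.8948 J

2.89 J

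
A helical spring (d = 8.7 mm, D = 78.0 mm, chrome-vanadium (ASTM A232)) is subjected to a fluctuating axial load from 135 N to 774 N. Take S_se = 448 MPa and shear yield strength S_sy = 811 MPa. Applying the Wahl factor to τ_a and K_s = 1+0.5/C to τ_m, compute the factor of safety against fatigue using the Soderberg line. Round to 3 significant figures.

C = D/d = 78.0/8.7 = 8.9655; K_W = (4C−1)/(4C−4)+0.615/C = 1.1628; K_s = 1+0.5/C = 1.0558
F_a = (F_max−F_min)/2 = 319.5 N; F_m = (F_max+F_min)/2 = 454.5 N
τ_a = K_W·8F_aD/(πd³) = 1.1628 × 96.371 = 112.06 MPa
τ_m = K_s·8F_mD/(πd³) = 1.0558 × 137.09 = 144.74 MPa
Soderberg: 1/n_f = τ_a/S_se + τ_m/S_sy = 112.06/448 + 144.74/811 = 0.25012 + 0.17847 = 0.42859
n_f = 1/0.42859 = 2.333

2.33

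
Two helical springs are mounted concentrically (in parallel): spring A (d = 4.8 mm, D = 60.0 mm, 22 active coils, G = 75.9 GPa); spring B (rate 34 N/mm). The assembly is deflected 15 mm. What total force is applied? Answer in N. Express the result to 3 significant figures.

k_A = Gd⁴/(8D³N_a) = (75.9×10³)(4.8⁴)/(8·60.0³·22) = 1.0598 N/mm
Parallel: k_eq = 1.0598 + 34 = 35.06 N/mm
F = k_eq·δ = 35.06·15 = 525.9 N

526 N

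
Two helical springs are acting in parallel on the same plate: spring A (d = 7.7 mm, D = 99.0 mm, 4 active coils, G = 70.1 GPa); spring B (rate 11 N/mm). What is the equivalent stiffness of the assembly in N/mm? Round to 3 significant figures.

18.9 N/mm

k_A = Gd⁴/(8D³N_a) = (70.1×10³)(7.7⁴)/(8·99.0³·4) = 7.9364 N/mm
Parallel: k_eq = 7.9364 + 11 = 18.936 N/mm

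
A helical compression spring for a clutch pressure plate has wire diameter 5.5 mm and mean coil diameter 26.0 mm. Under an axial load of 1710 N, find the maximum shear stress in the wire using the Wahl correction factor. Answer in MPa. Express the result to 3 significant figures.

906 MPa

Spring index C = D/d = 26.0/5.5 = 4.7273
K_W = (4C−1)/(4C−4) + 0.615/C = 17.909/14.909 + 0.1301 = 1.3313
τ₀ = 8FD/(πd³) = 8·1710·26.0/(π·5.5³) = 355680/522.68 = 680.49 MPa
τ_max = K·τ₀ = 1.3313 × 680.49 = 905.95 MPa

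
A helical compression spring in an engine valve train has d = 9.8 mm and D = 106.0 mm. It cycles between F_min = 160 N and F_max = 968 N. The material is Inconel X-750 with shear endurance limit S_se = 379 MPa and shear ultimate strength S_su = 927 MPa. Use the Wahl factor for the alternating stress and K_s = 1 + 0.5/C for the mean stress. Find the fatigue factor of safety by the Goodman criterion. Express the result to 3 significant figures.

1.89

C = D/d = 106.0/9.8 = 10.8163; K_W = (4C−1)/(4C−4)+0.615/C = 1.1333; K_s = 1+0.5/C = 1.0462
F_a = (F_max−F_min)/2 = 404 N; F_m = (F_max+F_min)/2 = 564 N
τ_a = K_W·8F_aD/(πd³) = 1.1333 × 115.86 = 131.3 MPa
τ_m = K_s·8F_mD/(πd³) = 1.0462 × 161.75 = 169.23 MPa
Goodman: 1/n_f = τ_a/S_se + τ_m/S_su = 131.3/379 + 169.23/927 = 0.34645 + 0.18255 = 0.529
n_f = 1/0.529 = 1.89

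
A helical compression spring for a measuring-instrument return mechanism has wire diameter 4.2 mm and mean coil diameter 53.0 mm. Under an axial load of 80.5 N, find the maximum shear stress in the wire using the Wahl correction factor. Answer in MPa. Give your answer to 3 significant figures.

Spring index C = D/d = 53.0/4.2 = 12.6190
K_W = (4C−1)/(4C−4) + 0.615/C = 49.476/46.476 + 0.0487 = 1.1133
τ₀ = 8FD/(πd³) = 8·80.5·53.0/(π·4.2³) = 34132/232.75 = 146.64 MPa
τ_max = K·τ₀ = 1.1133 × 146.64 = 163.26 MPa

163 MPa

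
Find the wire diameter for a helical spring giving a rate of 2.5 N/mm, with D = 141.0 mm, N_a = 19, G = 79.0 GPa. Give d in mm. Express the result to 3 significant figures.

10.8 mm

d = (8D³N_a·k / G)^(1/4) = (8·141.0³·19·2.5 / (79.0×10³))^0.25
  = (13484)^0.25 = 10.7759 mm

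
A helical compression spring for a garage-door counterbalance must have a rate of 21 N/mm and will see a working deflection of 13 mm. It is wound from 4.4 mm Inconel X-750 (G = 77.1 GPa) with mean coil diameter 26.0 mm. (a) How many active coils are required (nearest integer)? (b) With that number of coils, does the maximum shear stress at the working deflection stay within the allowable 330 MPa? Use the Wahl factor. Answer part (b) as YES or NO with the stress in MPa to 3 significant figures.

(a) 10 coils; (b) YES, τ_max = 261 MPa

N_a = Gd⁴/(8D³k) = (77.1×10³)(4.4⁴)/(8·26.0³·21) = 9.787 → N_a = 10
Actual rate k = Gd⁴/(8D³·10) = 20.552 N/mm
Working load F = kδ = 20.552·13 = 267.18 N
C = 26.0/4.4 = 5.9091; K_W = (4C−1)/(4C−4)+0.615/C = 1.2569
τ_max = K_W·8FD/(πd³) = 1.2569·207.66 = 261 MPa
τ_max ≤ 330 MPa → acceptable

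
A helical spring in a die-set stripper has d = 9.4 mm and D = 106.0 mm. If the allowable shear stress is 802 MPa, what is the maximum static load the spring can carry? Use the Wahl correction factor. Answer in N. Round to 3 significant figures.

C = D/d = 106.0/9.4 = 11.2766
K_W = (4C−1)/(4C−4) + 0.615/C = 44.106/41.106 + 0.0545 = 1.1275
τ_max = K·8FD/(πd³) → F_max = τ_allow·πd³/(8DK)
F_max = 802·π·9.4³/(8·106.0·1.1275) = 2.0927e+06/956.14 = 2188.7 N

2190 N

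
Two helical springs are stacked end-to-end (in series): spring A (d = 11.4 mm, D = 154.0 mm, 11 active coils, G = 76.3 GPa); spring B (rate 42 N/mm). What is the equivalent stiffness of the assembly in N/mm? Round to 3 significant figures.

3.66 N/mm

k_A = Gd⁴/(8D³N_a) = (76.3×10³)(11.4⁴)/(8·154.0³·11) = 4.0096 N/mm
Series: 1/k_eq = 1/4.0096 + 1/42 = 0.27321; k_eq = 3.6602 N/mm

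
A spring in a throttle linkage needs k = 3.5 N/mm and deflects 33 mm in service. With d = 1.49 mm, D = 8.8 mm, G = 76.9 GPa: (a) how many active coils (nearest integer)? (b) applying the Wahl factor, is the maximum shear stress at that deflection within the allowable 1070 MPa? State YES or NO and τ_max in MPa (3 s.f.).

(a) 20 coils; (b) YES, τ_max = 977 MPa

N_a = Gd⁴/(8D³k) = (76.9×10³)(1.49⁴)/(8·8.8³·3.5) = 19.86 → N_a = 20
Actual rate k = Gd⁴/(8D³·20) = 3.4762 N/mm
Working load F = kδ = 3.4762·33 = 114.71 N
C = 8.8/1.49 = 5.9060; K_W = (4C−1)/(4C−4)+0.615/C = 1.2570
τ_max = K_W·8FD/(πd³) = 1.2570·777.11 = 976.83 MPa
τ_max ≤ 1070 MPa → acceptable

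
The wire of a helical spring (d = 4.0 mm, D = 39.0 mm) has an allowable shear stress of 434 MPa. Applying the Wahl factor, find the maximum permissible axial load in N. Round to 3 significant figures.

C = D/d = 39.0/4.0 = 9.7500
K_W = (4C−1)/(4C−4) + 0.615/C = 38.000/35.000 + 0.0631 = 1.1488
τ_max = K·8FD/(πd³) → F_max = τ_allow·πd³/(8DK)
F_max = 434·π·4.0³/(8·39.0·1.1488) = 87261/358.42 = 243.46 N

243 N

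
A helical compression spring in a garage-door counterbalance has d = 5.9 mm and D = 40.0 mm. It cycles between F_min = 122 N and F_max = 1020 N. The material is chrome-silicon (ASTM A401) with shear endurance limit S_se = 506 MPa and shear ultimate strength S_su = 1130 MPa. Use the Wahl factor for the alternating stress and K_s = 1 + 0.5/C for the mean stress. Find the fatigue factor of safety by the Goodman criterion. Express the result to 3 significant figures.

C = D/d = 40.0/5.9 = 6.7797; K_W = (4C−1)/(4C−4)+0.615/C = 1.2205; K_s = 1+0.5/C = 1.0737
F_a = (F_max−F_min)/2 = 449 N; F_m = (F_max+F_min)/2 = 571 N
τ_a = K_W·8F_aD/(πd³) = 1.2205 × 222.68 = 271.78 MPa
τ_m = K_s·8F_mD/(πd³) = 1.0737 × 283.19 = 304.08 MPa
Goodman: 1/n_f = τ_a/S_se + τ_m/S_su = 271.78/506 + 304.08/1130 = 0.53712 + 0.26909 = 0.80621
n_f = 1/0.80621 = 1.24

1.24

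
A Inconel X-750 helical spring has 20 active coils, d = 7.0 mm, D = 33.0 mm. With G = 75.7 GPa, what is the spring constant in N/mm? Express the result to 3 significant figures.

k = Gd⁴/(8D³N_a) = (75.7×10³ × 7.0⁴) / (8 × 33.0³ × 20)
  = 1.81756e+08 / 5.74992e+06 = 31.61 N/mm

31.6 N/mm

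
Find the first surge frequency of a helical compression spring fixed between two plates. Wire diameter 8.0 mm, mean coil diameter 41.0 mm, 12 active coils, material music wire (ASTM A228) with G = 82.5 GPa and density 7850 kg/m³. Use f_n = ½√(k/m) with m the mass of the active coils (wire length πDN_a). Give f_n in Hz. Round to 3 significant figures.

k = Gd⁴/(8D³N_a) = (82.5×10³)(8.0⁴)/(8·41.0³·12) = 51.073 N/mm = 51073 N/m
Wire length L = πDN_a = π·41.0·12 = 1545.7 mm
m = ρ·(πd²/4)·L = 7850 × 50.265×10⁻⁶ m² × 1.5457 m = 0.60989 kg
f_n = ½√(k/m) = 0.5·√(51073/0.60989) = 0.5·√(83741) = 144.69 Hz

145 Hz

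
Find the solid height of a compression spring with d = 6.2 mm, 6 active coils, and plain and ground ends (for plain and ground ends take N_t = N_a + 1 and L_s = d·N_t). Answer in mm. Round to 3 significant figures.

plain and ground ends: N_t = N_a + 1 = 6 + 1 = 7
L_s = d·N_t = 6.2 × 7 = 43.4 mm

43.4 mm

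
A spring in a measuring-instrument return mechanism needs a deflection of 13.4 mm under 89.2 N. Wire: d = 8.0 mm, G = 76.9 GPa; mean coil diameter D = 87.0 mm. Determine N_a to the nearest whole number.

9

Required rate k = F/δ = 89.2/13.4 = 6.6567 N/mm
N_a = Gd⁴/(8D³k) = (76.9×10³ × 8.0⁴)/(8 × 87.0³ × 6.6567)
    = 3.14982e+08 / 3.50677e+07 = 8.982 → 9 coils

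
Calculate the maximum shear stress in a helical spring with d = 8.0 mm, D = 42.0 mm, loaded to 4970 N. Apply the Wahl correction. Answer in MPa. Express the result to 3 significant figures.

Spring index C = D/d = 42.0/8.0 = 5.2500
K_W = (4C−1)/(4C−4) + 0.615/C = 20.000/17.000 + 0.1171 = 1.2936
τ₀ = 8FD/(πd³) = 8·4970·42.0/(π·8.0³) = 1.66992e+06/1608.5 = 1038.2 MPa
τ_max = K·τ₀ = 1.2936 × 1038.2 = 1343 MPa

1340 MPa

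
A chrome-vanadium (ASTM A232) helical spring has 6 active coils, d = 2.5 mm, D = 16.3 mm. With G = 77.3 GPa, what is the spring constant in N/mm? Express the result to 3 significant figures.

14.5 N/mm

k = Gd⁴/(8D³N_a) = (77.3×10³ × 2.5⁴) / (8 × 16.3³ × 6)
  = 3.01953e+06 / 207876 = 14.526 N/mm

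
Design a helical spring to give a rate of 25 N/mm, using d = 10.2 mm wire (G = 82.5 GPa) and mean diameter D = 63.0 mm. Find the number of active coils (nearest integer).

18

N_a = Gd⁴/(8D³k) = (82.5×10³ × 10.2⁴)/(8 × 63.0³ × 25)
    = 8.93007e+08 / 5.00094e+07 = 17.86 → 18 coils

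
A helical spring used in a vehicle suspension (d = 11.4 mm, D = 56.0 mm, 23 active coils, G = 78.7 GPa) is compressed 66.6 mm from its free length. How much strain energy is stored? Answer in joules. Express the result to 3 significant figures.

k = Gd⁴/(8D³N_a) = (78.7×10³)(11.4⁴)/(8·56.0³·23) = 41.135 N/mm
U = ½kδ² = 0.5 × 41.135 × 66.6² = 91229 N·mm = 91.229 J

91.2 J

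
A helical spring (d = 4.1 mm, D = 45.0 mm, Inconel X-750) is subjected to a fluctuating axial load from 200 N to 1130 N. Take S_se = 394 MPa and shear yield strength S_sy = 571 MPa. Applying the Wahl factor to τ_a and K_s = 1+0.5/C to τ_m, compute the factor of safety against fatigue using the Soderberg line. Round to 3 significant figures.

0.236

C = D/d = 45.0/4.1 = 10.9756; K_W = (4C−1)/(4C−4)+0.615/C = 1.1312; K_s = 1+0.5/C = 1.0456
F_a = (F_max−F_min)/2 = 465 N; F_m = (F_max+F_min)/2 = 665 N
τ_a = K_W·8F_aD/(πd³) = 1.1312 × 773.13 = 874.58 MPa
τ_m = K_s·8F_mD/(πd³) = 1.0456 × 1105.7 = 1156 MPa
Soderberg: 1/n_f = τ_a/S_se + τ_m/S_sy = 874.58/394 + 1156/571 = 2.21975 + 2.02457 = 4.2443
n_f = 1/4.2443 = 0.2356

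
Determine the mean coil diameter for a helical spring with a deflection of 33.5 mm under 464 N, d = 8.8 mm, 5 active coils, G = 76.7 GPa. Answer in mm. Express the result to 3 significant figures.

Required rate k = F/δ = 464/33.5 = 13.851 N/mm
D = (Gd⁴/(8N_a·k))^(1/3) = (76.7×10³·8.8⁴/(8·5·13.851))^(1/3)
  = (830219)^(1/3) = 93.9862 mm

94.0 mm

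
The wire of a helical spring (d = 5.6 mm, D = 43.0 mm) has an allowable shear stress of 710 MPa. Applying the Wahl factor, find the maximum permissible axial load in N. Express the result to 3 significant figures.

955 N

C = D/d = 43.0/5.6 = 7.6786
K_W = (4C−1)/(4C−4) + 0.615/C = 29.714/26.714 + 0.0801 = 1.1924
τ_max = K·8FD/(πd³) → F_max = τ_allow·πd³/(8DK)
F_max = 710·π·5.6³/(8·43.0·1.1924) = 3.9172e+05/410.18 = 954.98 N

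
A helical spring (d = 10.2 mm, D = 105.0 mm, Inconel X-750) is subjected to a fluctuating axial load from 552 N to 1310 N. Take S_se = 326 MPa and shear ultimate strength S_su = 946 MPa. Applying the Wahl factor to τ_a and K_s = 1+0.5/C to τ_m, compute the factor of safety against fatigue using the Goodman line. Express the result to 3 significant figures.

1.68

C = D/d = 105.0/10.2 = 10.2941; K_W = (4C−1)/(4C−4)+0.615/C = 1.1404; K_s = 1+0.5/C = 1.0486
F_a = (F_max−F_min)/2 = 379 N; F_m = (F_max+F_min)/2 = 931 N
τ_a = K_W·8F_aD/(πd³) = 1.1404 × 95.492 = 108.9 MPa
τ_m = K_s·8F_mD/(πd³) = 1.0486 × 234.57 = 245.97 MPa
Goodman: 1/n_f = τ_a/S_se + τ_m/S_su = 108.9/326 + 245.97/946 = 0.33406 + 0.26001 = 0.59407
n_f = 1/0.59407 = 1.683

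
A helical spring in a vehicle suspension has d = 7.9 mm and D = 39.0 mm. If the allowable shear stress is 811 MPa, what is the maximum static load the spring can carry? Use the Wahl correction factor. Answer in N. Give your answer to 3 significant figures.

3060 N

C = D/d = 39.0/7.9 = 4.9367
K_W = (4C−1)/(4C−4) + 0.615/C = 18.747/15.747 + 0.1246 = 1.3151
τ_max = K·8FD/(πd³) → F_max = τ_allow·πd³/(8DK)
F_max = 811·π·7.9³/(8·39.0·1.3151) = 1.2562e+06/410.31 = 3061.6 N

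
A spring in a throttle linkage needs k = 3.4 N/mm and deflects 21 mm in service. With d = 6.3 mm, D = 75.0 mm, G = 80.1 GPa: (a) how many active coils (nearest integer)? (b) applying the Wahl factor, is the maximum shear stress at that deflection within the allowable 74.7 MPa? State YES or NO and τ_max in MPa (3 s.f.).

N_a = Gd⁴/(8D³k) = (80.1×10³)(6.3⁴)/(8·75.0³·3.4) = 11 → N_a = 11
Actual rate k = Gd⁴/(8D³·11) = 3.3988 N/mm
Working load F = kδ = 3.3988·21 = 71.375 N
C = 75.0/6.3 = 11.9048; K_W = (4C−1)/(4C−4)+0.615/C = 1.1204
τ_max = K_W·8FD/(πd³) = 1.1204·54.516 = 61.082 MPa
τ_max ≤ 74.7 MPa → acceptable

(a) 11 coils; (b) YES, τ_max = 61.1 MPa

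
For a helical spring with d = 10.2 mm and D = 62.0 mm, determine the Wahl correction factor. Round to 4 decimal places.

C = D/d = 62.0/10.2 = 6.0784
K_W = (4C−1)/(4C−4) + 0.615/C = 23.314/20.314 + 0.1012 = 1.2489

1.2489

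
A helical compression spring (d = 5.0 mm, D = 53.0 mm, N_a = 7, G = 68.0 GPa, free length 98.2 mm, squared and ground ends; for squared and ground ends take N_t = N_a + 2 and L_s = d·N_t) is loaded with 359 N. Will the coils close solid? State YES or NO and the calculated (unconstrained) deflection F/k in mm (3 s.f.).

k = Gd⁴/(8D³N_a) = (68.0×10³)(5.0⁴)/(8·53.0³·7) = 5.0977 N/mm
N_t = 9; L_s = 5.0·9 = 45 mm; δ_solid = L₀ − L_s = 98.2 − 45 = 53.2 mm
δ = F/k = 359/5.0977 = 70.424 mm
δ ≥ δ_solid → spring goes solid

YES, δ = 70.4 mm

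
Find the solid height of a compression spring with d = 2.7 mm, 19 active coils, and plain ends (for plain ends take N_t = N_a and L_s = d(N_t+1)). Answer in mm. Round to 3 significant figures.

54.0 mm

plain ends: N_t = N_a = 19
L_s = d·(N_t+1) = 2.7 × 20 = 54 mm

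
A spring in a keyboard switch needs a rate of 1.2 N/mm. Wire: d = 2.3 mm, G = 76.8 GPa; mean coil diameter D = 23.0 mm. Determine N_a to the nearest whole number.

18

N_a = Gd⁴/(8D³k) = (76.8×10³ × 2.3⁴)/(8 × 23.0³ × 1.2)
    = 2.14918e+06 / 116803 = 18.4 → 18 coils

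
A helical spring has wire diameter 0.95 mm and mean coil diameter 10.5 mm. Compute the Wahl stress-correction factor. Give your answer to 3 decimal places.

C = D/d = 10.5/0.95 = 11.0526
K_W = (4C−1)/(4C−4) + 0.615/C = 43.211/40.211 + 0.0556 = 1.1303

1.130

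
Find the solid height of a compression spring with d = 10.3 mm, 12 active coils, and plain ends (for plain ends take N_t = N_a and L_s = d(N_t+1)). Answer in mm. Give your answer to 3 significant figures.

134 mm

plain ends: N_t = N_a = 12
L_s = d·(N_t+1) = 10.3 × 13 = 133.9 mm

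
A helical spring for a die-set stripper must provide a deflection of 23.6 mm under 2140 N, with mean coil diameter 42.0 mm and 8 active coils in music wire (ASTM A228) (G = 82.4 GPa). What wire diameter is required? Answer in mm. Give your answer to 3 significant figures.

Required rate k = F/δ = 2140/23.6 = 90.678 N/mm
d = (8D³N_a·k / G)^(1/4) = (8·42.0³·8·90.678 / (82.4×10³))^0.25
  = (5218)^0.25 = 8.4992 mm

8.50 mm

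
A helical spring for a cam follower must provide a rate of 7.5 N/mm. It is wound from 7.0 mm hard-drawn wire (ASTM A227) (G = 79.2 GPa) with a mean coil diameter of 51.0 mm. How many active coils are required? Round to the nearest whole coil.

N_a = Gd⁴/(8D³k) = (79.2×10³ × 7.0⁴)/(8 × 51.0³ × 7.5)
    = 1.90159e+08 / 7.95906e+06 = 23.89 → 24 coils

24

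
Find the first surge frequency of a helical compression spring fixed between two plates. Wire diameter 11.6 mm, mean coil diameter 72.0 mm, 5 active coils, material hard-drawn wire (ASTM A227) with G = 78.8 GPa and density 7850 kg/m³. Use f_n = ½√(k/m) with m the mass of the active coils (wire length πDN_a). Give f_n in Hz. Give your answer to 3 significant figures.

160 Hz

k = Gd⁴/(8D³N_a) = (78.8×10³)(11.6⁴)/(8·72.0³·5) = 95.565 N/mm = 95565 N/m
Wire length L = πDN_a = π·72.0·5 = 1131 mm
m = ρ·(πd²/4)·L = 7850 × 105.68×10⁻⁶ m² × 1.131 m = 0.93827 kg
f_n = ½√(k/m) = 0.5·√(95565/0.93827) = 0.5·√(1.0185e+05) = 159.57 Hz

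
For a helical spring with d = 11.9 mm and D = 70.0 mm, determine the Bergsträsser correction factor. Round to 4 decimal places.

C = D/d = 70.0/11.9 = 5.8824
K_B = (4C+2)/(4C−3) = 25.529/20.529 = 1.2436

1.2436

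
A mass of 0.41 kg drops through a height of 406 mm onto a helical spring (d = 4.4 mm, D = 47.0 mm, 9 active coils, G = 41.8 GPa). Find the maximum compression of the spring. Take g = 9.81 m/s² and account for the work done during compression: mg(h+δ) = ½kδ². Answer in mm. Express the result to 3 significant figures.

41.4 mm

k = Gd⁴/(8D³N_a) = (41.8×10³)(4.4⁴)/(8·47.0³·9) = 2.0959 N/mm
W = mg = 0.41 × 9.81 = 4.0221 N
½kδ² − Wδ − Wh = 0 → δ = (W + √(W² + 2kWh))/k
δ = (4.0221 + √(16.177 + 6844.94))/2.0959 = (4.0221 + 82.832)/2.0959 = 41.441 mm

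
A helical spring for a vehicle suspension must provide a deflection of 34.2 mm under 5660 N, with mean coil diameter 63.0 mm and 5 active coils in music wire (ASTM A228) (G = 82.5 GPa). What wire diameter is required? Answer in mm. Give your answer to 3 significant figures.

11.9 mm

Required rate k = F/δ = 5660/34.2 = 165.5 N/mm
d = (8D³N_a·k / G)^(1/4) = (8·63.0³·5·165.5 / (82.5×10³))^0.25
  = (20064)^0.25 = 11.9016 mm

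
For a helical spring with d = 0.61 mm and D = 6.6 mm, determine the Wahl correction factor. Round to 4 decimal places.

C = D/d = 6.6/0.61 = 10.8197
K_W = (4C−1)/(4C−4) + 0.615/C = 42.279/39.279 + 0.0568 = 1.1332

1.1332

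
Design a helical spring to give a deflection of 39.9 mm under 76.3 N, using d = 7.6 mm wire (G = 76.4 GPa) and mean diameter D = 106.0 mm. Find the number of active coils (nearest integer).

14

Required rate k = F/δ = 76.3/39.9 = 1.9123 N/mm
N_a = Gd⁴/(8D³k) = (76.4×10³ × 7.6⁴)/(8 × 106.0³ × 1.9123)
    = 2.54887e+08 / 1.82205e+07 = 13.99 → 14 coils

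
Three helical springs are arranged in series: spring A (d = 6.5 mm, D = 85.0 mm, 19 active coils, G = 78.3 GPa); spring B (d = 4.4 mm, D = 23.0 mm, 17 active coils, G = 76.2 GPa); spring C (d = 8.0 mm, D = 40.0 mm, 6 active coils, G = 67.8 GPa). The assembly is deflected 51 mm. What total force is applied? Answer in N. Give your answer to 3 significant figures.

k_A = Gd⁴/(8D³N_a) = (78.3×10³)(6.5⁴)/(8·85.0³·19) = 1.4973 N/mm
k_B = Gd⁴/(8D³N_a) = (76.2×10³)(4.4⁴)/(8·23.0³·17) = 17.26 N/mm
k_C = Gd⁴/(8D³N_a) = (67.8×10³)(8.0⁴)/(8·40.0³·6) = 90.4 N/mm
Series: 1/k_eq = 1/1.4973 + 1/17.26 + 1/90.4 = 0.73686; k_eq = 1.3571 N/mm
F = k_eq·δ = 1.3571·51 = 69.213 N

69.2 N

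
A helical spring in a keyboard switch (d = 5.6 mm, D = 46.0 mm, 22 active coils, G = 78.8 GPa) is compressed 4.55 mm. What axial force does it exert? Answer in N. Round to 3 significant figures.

20.6 N

k = Gd⁴/(8D³N_a) = (78.8×10³)(5.6⁴)/(8·46.0³·22) = 4.5237 N/mm
F = k·δ = 4.5237 × 4.55 = 20.583 N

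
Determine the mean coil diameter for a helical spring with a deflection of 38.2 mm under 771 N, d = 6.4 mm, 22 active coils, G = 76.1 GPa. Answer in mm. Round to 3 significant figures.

33.0 mm

Required rate k = F/δ = 771/38.2 = 20.183 N/mm
D = (Gd⁴/(8N_a·k))^(1/3) = (76.1×10³·6.4⁴/(8·22·20.183))^(1/3)
  = (35941.9)^(1/3) = 33.0015 mm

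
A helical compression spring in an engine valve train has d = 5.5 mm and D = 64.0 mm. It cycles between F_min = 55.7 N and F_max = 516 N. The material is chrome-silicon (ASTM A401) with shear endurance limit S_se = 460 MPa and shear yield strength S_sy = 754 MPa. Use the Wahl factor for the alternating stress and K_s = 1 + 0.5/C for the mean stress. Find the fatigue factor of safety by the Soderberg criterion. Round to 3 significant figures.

1.07

C = D/d = 64.0/5.5 = 11.6364; K_W = (4C−1)/(4C−4)+0.615/C = 1.1234; K_s = 1+0.5/C = 1.0430
F_a = (F_max−F_min)/2 = 230.15 N; F_m = (F_max+F_min)/2 = 285.85 N
τ_a = K_W·8F_aD/(πd³) = 1.1234 × 225.45 = 253.26 MPa
τ_m = K_s·8F_mD/(πd³) = 1.0430 × 280.01 = 292.04 MPa
Soderberg: 1/n_f = τ_a/S_se + τ_m/S_sy = 253.26/460 + 292.04/754 = 0.55056 + 0.38732 = 0.93788
n_f = 1/0.93788 = 1.066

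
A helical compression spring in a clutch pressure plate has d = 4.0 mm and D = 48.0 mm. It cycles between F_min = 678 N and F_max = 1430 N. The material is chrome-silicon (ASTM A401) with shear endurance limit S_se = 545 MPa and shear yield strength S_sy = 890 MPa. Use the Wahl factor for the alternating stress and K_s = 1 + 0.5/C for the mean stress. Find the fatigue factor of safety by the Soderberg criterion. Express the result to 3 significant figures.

0.261

C = D/d = 48.0/4.0 = 12.0000; K_W = (4C−1)/(4C−4)+0.615/C = 1.1194; K_s = 1+0.5/C = 1.0417
F_a = (F_max−F_min)/2 = 376 N; F_m = (F_max+F_min)/2 = 1054 N
τ_a = K_W·8F_aD/(πd³) = 1.1194 × 718.11 = 803.87 MPa
τ_m = K_s·8F_mD/(πd³) = 1.0417 × 2013 = 2096.9 MPa
Soderberg: 1/n_f = τ_a/S_se + τ_m/S_sy = 803.87/545 + 2096.9/890 = 1.47499 + 2.35603 = 3.831
n_f = 1/3.831 = 0.261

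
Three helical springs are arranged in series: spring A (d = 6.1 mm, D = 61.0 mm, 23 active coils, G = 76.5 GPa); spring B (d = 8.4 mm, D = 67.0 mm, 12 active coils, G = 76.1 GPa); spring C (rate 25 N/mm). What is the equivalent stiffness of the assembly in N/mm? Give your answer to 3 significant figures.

1.96 N/mm

k_A = Gd⁴/(8D³N_a) = (76.5×10³)(6.1⁴)/(8·61.0³·23) = 2.5361 N/mm
k_B = Gd⁴/(8D³N_a) = (76.1×10³)(8.4⁴)/(8·67.0³·12) = 13.122 N/mm
Series: 1/k_eq = 1/2.5361 + 1/13.122 + 1/25 = 0.51051; k_eq = 1.9588 N/mm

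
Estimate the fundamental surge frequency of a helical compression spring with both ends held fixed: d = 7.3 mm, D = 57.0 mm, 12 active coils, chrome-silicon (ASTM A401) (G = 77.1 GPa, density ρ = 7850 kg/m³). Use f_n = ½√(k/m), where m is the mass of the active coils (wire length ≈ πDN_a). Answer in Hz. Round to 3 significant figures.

66.0 Hz

k = Gd⁴/(8D³N_a) = (77.1×10³)(7.3⁴)/(8·57.0³·12) = 12.315 N/mm = 12315 N/m
Wire length L = πDN_a = π·57.0·12 = 2148.8 mm
m = ρ·(πd²/4)·L = 7850 × 41.854×10⁻⁶ m² × 2.1488 m = 0.70601 kg
f_n = ½√(k/m) = 0.5·√(12315/0.70601) = 0.5·√(17444) = 66.037 Hz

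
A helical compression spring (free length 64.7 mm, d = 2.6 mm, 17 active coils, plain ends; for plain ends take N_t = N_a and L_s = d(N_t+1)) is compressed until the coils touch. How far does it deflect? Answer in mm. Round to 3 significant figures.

17.9 mm

N_t = 17; L_s = 2.6·18 = 46.8 mm
δ_solid = L₀ − L_s = 64.7 − 46.8 = 17.9 mm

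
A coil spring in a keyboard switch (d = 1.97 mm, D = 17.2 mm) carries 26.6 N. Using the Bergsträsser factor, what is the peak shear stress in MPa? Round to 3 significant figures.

176 MPa

Spring index C = D/d = 17.2/1.97 = 8.7310
K_B = (4C+2)/(4C−3) = 36.924/31.924 = 1.1566
τ₀ = 8FD/(πd³) = 8·26.6·17.2/(π·1.97³) = 3660.16/24.019 = 152.39 MPa
τ_max = K·τ₀ = 1.1566 × 152.39 = 176.26 MPa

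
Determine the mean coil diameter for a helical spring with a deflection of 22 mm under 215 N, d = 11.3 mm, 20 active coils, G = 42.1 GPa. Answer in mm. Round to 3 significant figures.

76.0 mm

Required rate k = F/δ = 215/22 = 9.7727 N/mm
D = (Gd⁴/(8N_a·k))^(1/3) = (42.1×10³·11.3⁴/(8·20·9.7727))^(1/3)
  = (438996)^(1/3) = 76.0011 mm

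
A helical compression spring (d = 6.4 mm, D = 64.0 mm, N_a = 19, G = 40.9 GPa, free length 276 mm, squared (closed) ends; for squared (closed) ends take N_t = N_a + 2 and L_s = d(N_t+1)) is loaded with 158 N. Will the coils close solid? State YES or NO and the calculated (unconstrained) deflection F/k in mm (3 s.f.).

NO, δ = 91.7 mm

k = Gd⁴/(8D³N_a) = (40.9×10³)(6.4⁴)/(8·64.0³·19) = 1.7221 N/mm
N_t = 21; L_s = 6.4·22 = 140.8 mm; δ_solid = L₀ − L_s = 276 − 140.8 = 135.2 mm
δ = F/k = 158/1.7221 = 91.748 mm
δ < δ_solid → spring does not go solid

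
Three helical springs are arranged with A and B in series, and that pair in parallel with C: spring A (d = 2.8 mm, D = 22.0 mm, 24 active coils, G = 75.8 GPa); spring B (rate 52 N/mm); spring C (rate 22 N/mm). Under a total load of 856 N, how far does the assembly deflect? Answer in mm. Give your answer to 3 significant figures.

k_A = Gd⁴/(8D³N_a) = (75.8×10³)(2.8⁴)/(8·22.0³·24) = 2.2789 N/mm
Springs A,B series: k_AB = 1/(1/2.2789+1/52) = 2.1833 N/mm; parallel with C: k_eq = 2.1833+22 = 24.183 N/mm
δ = F/k_eq = 856/24.183 = 35.396 mm

35.4 mm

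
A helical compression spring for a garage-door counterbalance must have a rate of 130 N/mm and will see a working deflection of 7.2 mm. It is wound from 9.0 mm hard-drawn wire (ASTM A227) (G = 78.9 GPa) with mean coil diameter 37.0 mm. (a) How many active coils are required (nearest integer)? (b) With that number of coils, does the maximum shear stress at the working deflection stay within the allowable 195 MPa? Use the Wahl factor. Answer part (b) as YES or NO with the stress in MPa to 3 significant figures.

(a) 10 coils; (b) YES, τ_max = 165 MPa

N_a = Gd⁴/(8D³k) = (78.9×10³)(9.0⁴)/(8·37.0³·130) = 9.827 → N_a = 10
Actual rate k = Gd⁴/(8D³·10) = 127.75 N/mm
Working load F = kδ = 127.75·7.2 = 919.78 N
C = 37.0/9.0 = 4.1111; K_W = (4C−1)/(4C−4)+0.615/C = 1.3907
τ_max = K_W·8FD/(πd³) = 1.3907·118.88 = 165.32 MPa
τ_max ≤ 195 MPa → acceptable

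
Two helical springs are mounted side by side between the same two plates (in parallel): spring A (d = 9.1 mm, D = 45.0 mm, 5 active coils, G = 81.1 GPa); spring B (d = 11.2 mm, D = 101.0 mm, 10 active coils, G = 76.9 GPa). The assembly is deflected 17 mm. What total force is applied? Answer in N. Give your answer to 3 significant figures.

k_A = Gd⁴/(8D³N_a) = (81.1×10³)(9.1⁴)/(8·45.0³·5) = 152.58 N/mm
k_B = Gd⁴/(8D³N_a) = (76.9×10³)(11.2⁴)/(8·101.0³·10) = 14.681 N/mm
Parallel: k_eq = 152.58 + 14.681 = 167.26 N/mm
F = k_eq·δ = 167.26·17 = 2843.4 N

2840 N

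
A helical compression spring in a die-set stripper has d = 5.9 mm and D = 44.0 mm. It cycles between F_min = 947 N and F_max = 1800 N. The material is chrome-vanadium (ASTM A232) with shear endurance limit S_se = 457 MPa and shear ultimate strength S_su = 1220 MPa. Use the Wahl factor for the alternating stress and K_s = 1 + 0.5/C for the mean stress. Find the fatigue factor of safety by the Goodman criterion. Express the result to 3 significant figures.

0.790

C = D/d = 44.0/5.9 = 7.4576; K_W = (4C−1)/(4C−4)+0.615/C = 1.1986; K_s = 1+0.5/C = 1.0670
F_a = (F_max−F_min)/2 = 426.5 N; F_m = (F_max+F_min)/2 = 1373.5 N
τ_a = K_W·8F_aD/(πd³) = 1.1986 × 232.68 = 278.89 MPa
τ_m = K_s·8F_mD/(πd³) = 1.0670 × 749.32 = 799.55 MPa
Goodman: 1/n_f = τ_a/S_se + τ_m/S_su = 278.89/457 + 799.55/1220 = 0.61026 + 0.65537 = 1.2656
n_f = 1/1.2656 = 0.7901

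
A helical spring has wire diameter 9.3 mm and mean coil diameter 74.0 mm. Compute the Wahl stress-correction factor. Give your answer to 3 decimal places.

1.185

C = D/d = 74.0/9.3 = 7.9570
K_W = (4C−1)/(4C−4) + 0.615/C = 30.828/27.828 + 0.0773 = 1.1851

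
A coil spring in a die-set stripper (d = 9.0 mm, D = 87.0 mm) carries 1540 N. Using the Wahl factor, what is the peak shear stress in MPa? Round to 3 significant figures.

538 MPa

Spring index C = D/d = 87.0/9.0 = 9.6667
K_W = (4C−1)/(4C−4) + 0.615/C = 37.667/34.667 + 0.0636 = 1.1502
τ₀ = 8FD/(πd³) = 8·1540·87.0/(π·9.0³) = 1.07184e+06/2290.2 = 468.01 MPa
τ_max = K·τ₀ = 1.1502 × 468.01 = 538.28 MPa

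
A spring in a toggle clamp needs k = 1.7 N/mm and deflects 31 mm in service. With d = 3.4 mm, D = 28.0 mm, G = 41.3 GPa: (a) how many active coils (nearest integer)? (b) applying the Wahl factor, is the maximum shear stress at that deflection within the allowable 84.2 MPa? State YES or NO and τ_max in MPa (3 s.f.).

N_a = Gd⁴/(8D³k) = (41.3×10³)(3.4⁴)/(8·28.0³·1.7) = 18.49 → N_a = 18
Actual rate k = Gd⁴/(8D³·18) = 1.7459 N/mm
Working load F = kδ = 1.7459·31 = 54.124 N
C = 28.0/3.4 = 8.2353; K_W = (4C−1)/(4C−4)+0.615/C = 1.1783
τ_max = K_W·8FD/(πd³) = 1.1783·98.187 = 115.7 MPa
τ_max > 84.2 MPa → exceeds allowable

(a) 18 coils; (b) NO, τ_max = 116 MPa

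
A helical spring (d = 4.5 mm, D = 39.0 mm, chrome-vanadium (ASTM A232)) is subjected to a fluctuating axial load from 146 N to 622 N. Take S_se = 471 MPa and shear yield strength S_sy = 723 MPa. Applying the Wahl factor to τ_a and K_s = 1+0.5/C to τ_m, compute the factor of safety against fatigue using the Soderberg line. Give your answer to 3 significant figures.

C = D/d = 39.0/4.5 = 8.6667; K_W = (4C−1)/(4C−4)+0.615/C = 1.1688; K_s = 1+0.5/C = 1.0577
F_a = (F_max−F_min)/2 = 238 N; F_m = (F_max+F_min)/2 = 384 N
τ_a = K_W·8F_aD/(πd³) = 1.1688 × 259.38 = 303.17 MPa
τ_m = K_s·8F_mD/(πd³) = 1.0577 × 418.5 = 442.65 MPa
Soderberg: 1/n_f = τ_a/S_se + τ_m/S_sy = 303.17/471 + 442.65/723 = 0.64366 + 0.61224 = 1.2559
n_f = 1/1.2559 = 0.7962

0.796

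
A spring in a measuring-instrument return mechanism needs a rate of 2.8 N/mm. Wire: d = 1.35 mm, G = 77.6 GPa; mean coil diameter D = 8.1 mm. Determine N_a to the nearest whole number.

N_a = Gd⁴/(8D³k) = (77.6×10³ × 1.35⁴)/(8 × 8.1³ × 2.8)
    = 257749 / 11904.3 = 21.65 → 22 coils

22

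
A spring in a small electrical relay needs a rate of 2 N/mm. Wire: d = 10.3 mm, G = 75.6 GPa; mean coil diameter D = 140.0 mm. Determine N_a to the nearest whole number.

19

N_a = Gd⁴/(8D³k) = (75.6×10³ × 10.3⁴)/(8 × 140.0³ × 2)
    = 8.50885e+08 / 4.3904e+07 = 19.38 → 19 coils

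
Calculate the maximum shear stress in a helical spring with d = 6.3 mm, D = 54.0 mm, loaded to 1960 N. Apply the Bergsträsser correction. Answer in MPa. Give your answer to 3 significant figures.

Spring index C = D/d = 54.0/6.3 = 8.5714
K_B = (4C+2)/(4C−3) = 36.286/31.286 = 1.1598
τ₀ = 8FD/(πd³) = 8·1960·54.0/(π·6.3³) = 846720/785.55 = 1077.9 MPa
τ_max = K·τ₀ = 1.1598 × 1077.9 = 1250.1 MPa

1250 MPa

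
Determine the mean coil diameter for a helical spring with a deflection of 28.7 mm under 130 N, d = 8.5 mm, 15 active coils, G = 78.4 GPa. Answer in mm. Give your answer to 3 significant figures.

Required rate k = F/δ = 130/28.7 = 4.5296 N/mm
D = (Gd⁴/(8N_a·k))^(1/3) = (78.4×10³·8.5⁴/(8·15·4.5296))^(1/3)
  = (752920)^(1/3) = 90.9738 mm

91.0 mm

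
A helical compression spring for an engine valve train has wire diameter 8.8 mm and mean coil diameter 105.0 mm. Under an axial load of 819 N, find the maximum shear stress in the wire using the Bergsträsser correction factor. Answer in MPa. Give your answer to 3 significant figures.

Spring index C = D/d = 105.0/8.8 = 11.9318
K_B = (4C+2)/(4C−3) = 49.727/44.727 = 1.1118
τ₀ = 8FD/(πd³) = 8·819·105.0/(π·8.8³) = 687960/2140.9 = 321.34 MPa
τ_max = K·τ₀ = 1.1118 × 321.34 = 357.26 MPa

357 MPa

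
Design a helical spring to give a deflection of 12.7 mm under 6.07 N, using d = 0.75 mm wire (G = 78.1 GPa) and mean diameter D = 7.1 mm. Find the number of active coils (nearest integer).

Required rate k = F/δ = 6.07/12.7 = 0.47795 N/mm
N_a = Gd⁴/(8D³k) = (78.1×10³ × 0.75⁴)/(8 × 7.1³ × 0.47795)
    = 24711.3 / 1368.52 = 18.06 → 18 coils

18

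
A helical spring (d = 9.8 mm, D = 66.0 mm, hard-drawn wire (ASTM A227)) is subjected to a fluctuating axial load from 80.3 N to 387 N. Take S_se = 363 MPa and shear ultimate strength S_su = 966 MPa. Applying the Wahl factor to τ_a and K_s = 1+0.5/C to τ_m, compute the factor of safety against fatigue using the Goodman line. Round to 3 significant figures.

7.22

C = D/d = 66.0/9.8 = 6.7347; K_W = (4C−1)/(4C−4)+0.615/C = 1.2221; K_s = 1+0.5/C = 1.0742
F_a = (F_max−F_min)/2 = 153.35 N; F_m = (F_max+F_min)/2 = 233.65 N
τ_a = K_W·8F_aD/(πd³) = 1.2221 × 27.384 = 33.465 MPa
τ_m = K_s·8F_mD/(πd³) = 1.0742 × 41.723 = 44.82 MPa
Goodman: 1/n_f = τ_a/S_se + τ_m/S_su = 33.465/363 + 44.82/966 = 0.09219 + 0.04640 = 0.13859
n_f = 1/0.13859 = 7.216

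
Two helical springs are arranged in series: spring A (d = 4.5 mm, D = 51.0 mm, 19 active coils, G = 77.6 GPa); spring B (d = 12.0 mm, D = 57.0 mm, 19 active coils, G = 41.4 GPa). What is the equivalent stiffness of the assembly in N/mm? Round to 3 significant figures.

k_A = Gd⁴/(8D³N_a) = (77.6×10³)(4.5⁴)/(8·51.0³·19) = 1.5782 N/mm
k_B = Gd⁴/(8D³N_a) = (41.4×10³)(12.0⁴)/(8·57.0³·19) = 30.497 N/mm
Series: 1/k_eq = 1/1.5782 + 1/30.497 = 0.66643; k_eq = 1.5005 N/mm

1.50 N/mm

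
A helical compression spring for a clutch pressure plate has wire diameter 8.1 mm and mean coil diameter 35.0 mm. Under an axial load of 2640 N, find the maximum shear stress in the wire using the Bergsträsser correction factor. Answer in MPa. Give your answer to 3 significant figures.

Spring index C = D/d = 35.0/8.1 = 4.3210
K_B = (4C+2)/(4C−3) = 19.284/14.284 = 1.3500
τ₀ = 8FD/(πd³) = 8·2640·35.0/(π·8.1³) = 739200/1669.6 = 442.75 MPa
τ_max = K·τ₀ = 1.3500 × 442.75 = 597.73 MPa

598 MPa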